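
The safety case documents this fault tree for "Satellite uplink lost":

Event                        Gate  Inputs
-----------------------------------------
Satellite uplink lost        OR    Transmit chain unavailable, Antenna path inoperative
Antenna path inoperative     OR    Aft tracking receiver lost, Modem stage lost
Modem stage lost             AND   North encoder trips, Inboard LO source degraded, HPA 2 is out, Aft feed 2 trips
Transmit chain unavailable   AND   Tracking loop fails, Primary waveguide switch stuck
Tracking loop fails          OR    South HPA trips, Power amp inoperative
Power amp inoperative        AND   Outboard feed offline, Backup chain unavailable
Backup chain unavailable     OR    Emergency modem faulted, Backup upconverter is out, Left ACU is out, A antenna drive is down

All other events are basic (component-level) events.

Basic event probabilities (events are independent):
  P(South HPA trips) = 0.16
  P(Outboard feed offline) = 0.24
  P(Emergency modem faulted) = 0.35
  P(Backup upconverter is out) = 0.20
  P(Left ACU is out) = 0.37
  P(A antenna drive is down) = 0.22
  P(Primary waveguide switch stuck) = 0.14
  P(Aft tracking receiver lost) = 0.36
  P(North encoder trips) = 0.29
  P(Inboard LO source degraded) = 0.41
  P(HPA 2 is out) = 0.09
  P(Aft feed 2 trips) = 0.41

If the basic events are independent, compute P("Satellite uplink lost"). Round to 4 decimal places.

0.3905

P(Backup chain unavailable) [OR] = 1 − (1−0.35) × (1−0.20) × (1−0.37) × (1−0.22) = 0.744472
P(Power amp inoperative) [AND] = 0.24 × 0.744472 = 0.178673
P(Tracking loop fails) [OR] = 1 − (1−0.16) × (1−0.178673) = 0.310085
P(Transmit chain unavailable) [AND] = 0.310085 × 0.14 = 0.043412
P(Modem stage lost) [AND] = 0.29 × 0.41 × 0.09 × 0.41 = 0.004387
P(Antenna path inoperative) [OR] = 1 − (1−0.36) × (1−0.004387) = 0.362808
P(Satellite uplink lost) [OR] = 1 − (1−0.043412) × (1−0.362808) = 0.390470
Rounded to 4 decimal places: P(Satellite uplink lost) ≈ 0.3905.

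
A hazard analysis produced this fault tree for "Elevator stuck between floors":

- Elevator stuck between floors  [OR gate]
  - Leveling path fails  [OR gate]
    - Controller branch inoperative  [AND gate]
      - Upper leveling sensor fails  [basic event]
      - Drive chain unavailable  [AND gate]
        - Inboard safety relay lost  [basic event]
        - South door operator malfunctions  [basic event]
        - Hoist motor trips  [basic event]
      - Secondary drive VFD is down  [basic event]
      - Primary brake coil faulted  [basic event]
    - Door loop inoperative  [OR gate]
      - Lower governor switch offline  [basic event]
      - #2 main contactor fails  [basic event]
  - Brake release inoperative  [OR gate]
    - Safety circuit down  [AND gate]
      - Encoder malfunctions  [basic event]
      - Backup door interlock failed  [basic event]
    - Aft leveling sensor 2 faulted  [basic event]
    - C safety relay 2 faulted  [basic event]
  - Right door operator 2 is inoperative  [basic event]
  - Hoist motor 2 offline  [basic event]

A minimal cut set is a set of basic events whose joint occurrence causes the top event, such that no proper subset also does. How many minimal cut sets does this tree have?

Drive chain unavailable [AND]: one cut set from each child combined → 1 × 1 × 1 = 1 cut set(s).
Controller branch inoperative [AND]: one cut set from each child combined → 1 × 1 × 1 × 1 = 1 cut set(s).
Door loop inoperative [OR]: union of children's cut sets → 2 cut set(s).
Leveling path fails [OR]: union of children's cut sets → 3 cut set(s).
Safety circuit down [AND]: one cut set from each child combined → 1 × 1 = 1 cut set(s).
Brake release inoperative [OR]: union of children's cut sets → 3 cut set(s).
Elevator stuck between floors [OR]: union of children's cut sets → 8 cut set(s).
Minimal cut sets: {Hoist motor trips, Inboard safety relay lost, Primary brake coil faulted, Secondary drive VFD is down, South door operator malfunctions, Upper leveling sensor fails}; {Lower governor switch offline}; {#2 main contactor fails}; {Backup door interlock failed, Encoder malfunctions}; {Aft leveling sensor 2 faulted}; {C safety relay 2 faulted}; {Right door operator 2 is inoperative}; {Hoist motor 2 offline}.

8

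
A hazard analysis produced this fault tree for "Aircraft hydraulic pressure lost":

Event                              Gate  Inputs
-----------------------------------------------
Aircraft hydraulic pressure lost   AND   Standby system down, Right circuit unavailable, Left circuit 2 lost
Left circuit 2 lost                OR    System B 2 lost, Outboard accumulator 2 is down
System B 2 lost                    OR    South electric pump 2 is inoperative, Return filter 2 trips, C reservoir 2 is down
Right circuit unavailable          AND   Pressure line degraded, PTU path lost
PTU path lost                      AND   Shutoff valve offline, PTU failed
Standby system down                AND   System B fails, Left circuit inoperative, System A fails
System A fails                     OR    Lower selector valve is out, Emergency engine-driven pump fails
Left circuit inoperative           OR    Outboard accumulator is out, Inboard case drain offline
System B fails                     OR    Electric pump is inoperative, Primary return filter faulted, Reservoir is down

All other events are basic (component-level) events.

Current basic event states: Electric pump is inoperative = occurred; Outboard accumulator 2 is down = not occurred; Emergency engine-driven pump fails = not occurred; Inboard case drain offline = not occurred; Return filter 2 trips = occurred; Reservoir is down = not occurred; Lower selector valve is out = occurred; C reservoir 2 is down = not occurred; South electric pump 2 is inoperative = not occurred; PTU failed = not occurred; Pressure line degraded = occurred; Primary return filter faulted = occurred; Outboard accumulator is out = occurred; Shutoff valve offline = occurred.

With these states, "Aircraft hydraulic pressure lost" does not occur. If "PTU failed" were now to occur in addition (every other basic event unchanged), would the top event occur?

Counterfactual: set "PTU failed" to occurred.
System B fails [OR]: Electric pump is inoperative=occurs, Primary return filter faulted=occurs, Reservoir is down=not → at least one input occurs → occurs.
Left circuit inoperative [OR]: Outboard accumulator is out=occurs, Inboard case drain offline=not → at least one input occurs → occurs.
System A fails [OR]: Lower selector valve is out=occurs, Emergency engine-driven pump fails=not → at least one input occurs → occurs.
Standby system down [AND]: System B fails=occurs, Left circuit inoperative=occurs, System A fails=occurs → all inputs occur → occurs.
PTU path lost [AND]: Shutoff valve offline=occurs, PTU failed=occurs → all inputs occur → occurs.
Right circuit unavailable [AND]: Pressure line degraded=occurs, PTU path lost=occurs → all inputs occur → occurs.
System B 2 lost [OR]: South electric pump 2 is inoperative=not, Return filter 2 trips=occurs, C reservoir 2 is down=not → at least one input occurs → occurs.
Left circuit 2 lost [OR]: System B 2 lost=occurs, Outboard accumulator 2 is down=not → at least one input occurs → occurs.
Aircraft hydraulic pressure lost [AND]: Standby system down=occurs, Right circuit unavailable=occurs, Left circuit 2 lost=occurs → all inputs occur → occurs.

Yes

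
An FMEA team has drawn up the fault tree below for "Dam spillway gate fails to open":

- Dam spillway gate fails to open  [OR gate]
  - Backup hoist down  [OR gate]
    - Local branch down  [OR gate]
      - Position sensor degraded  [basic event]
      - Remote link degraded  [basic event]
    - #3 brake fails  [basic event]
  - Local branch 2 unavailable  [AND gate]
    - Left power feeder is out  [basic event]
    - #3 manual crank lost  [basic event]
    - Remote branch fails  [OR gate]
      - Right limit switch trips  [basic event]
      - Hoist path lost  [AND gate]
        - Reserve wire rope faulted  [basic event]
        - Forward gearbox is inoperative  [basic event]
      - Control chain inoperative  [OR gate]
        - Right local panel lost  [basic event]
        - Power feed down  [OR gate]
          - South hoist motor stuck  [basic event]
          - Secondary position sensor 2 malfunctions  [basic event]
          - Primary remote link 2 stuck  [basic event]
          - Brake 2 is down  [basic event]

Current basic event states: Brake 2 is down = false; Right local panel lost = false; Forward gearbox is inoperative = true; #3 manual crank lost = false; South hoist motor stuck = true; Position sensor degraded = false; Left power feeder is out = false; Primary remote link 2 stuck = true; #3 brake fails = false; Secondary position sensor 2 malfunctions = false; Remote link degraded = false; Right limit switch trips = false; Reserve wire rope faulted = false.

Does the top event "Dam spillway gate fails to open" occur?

No

Local branch down [OR]: Position sensor degraded=not, Remote link degraded=not → no input occurs → does not occur.
Backup hoist down [OR]: Local branch down=not, #3 brake fails=not → no input occurs → does not occur.
Hoist path lost [AND]: Reserve wire rope faulted=not, Forward gearbox is inoperative=occurs → not all inputs occur → does not occur.
Power feed down [OR]: South hoist motor stuck=occurs, Secondary position sensor 2 malfunctions=not, Primary remote link 2 stuck=occurs, Brake 2 is down=not → at least one input occurs → occurs.
Control chain inoperative [OR]: Right local panel lost=not, Power feed down=occurs → at least one input occurs → occurs.
Remote branch fails [OR]: Right limit switch trips=not, Hoist path lost=not, Control chain inoperative=occurs → at least one input occurs → occurs.
Local branch 2 unavailable [AND]: Left power feeder is out=not, #3 manual crank lost=not, Remote branch fails=occurs → not all inputs occur → does not occur.
Dam spillway gate fails to open [OR]: Backup hoist down=not, Local branch 2 unavailable=not → no input occurs → does not occur.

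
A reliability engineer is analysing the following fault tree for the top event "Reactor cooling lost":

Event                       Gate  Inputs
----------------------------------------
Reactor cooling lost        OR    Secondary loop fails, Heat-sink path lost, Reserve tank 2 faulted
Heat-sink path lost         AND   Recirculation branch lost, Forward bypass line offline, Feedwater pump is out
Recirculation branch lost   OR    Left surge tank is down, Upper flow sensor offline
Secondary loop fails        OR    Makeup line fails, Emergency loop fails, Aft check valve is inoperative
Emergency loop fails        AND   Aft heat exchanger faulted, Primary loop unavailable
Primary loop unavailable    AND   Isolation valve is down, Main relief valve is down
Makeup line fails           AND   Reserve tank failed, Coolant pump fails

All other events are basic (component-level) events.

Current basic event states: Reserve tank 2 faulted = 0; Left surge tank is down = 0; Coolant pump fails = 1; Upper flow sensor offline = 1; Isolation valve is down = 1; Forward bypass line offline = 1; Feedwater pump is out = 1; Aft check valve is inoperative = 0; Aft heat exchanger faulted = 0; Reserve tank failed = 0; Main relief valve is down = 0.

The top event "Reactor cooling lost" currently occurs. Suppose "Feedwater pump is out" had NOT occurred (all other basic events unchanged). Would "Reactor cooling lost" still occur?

No

Counterfactual: set "Feedwater pump is out" to not occurred.
Makeup line fails [AND]: Reserve tank failed=not, Coolant pump fails=occurs → not all inputs occur → does not occur.
Primary loop unavailable [AND]: Isolation valve is down=occurs, Main relief valve is down=not → not all inputs occur → does not occur.
Emergency loop fails [AND]: Aft heat exchanger faulted=not, Primary loop unavailable=not → not all inputs occur → does not occur.
Secondary loop fails [OR]: Makeup line fails=not, Emergency loop fails=not, Aft check valve is inoperative=not → no input occurs → does not occur.
Recirculation branch lost [OR]: Left surge tank is down=not, Upper flow sensor offline=occurs → at least one input occurs → occurs.
Heat-sink path lost [AND]: Recirculation branch lost=occurs, Forward bypass line offline=occurs, Feedwater pump is out=not → not all inputs occur → does not occur.
Reactor cooling lost [OR]: Secondary loop fails=not, Heat-sink path lost=not, Reserve tank 2 faulted=not → no input occurs → does not occur.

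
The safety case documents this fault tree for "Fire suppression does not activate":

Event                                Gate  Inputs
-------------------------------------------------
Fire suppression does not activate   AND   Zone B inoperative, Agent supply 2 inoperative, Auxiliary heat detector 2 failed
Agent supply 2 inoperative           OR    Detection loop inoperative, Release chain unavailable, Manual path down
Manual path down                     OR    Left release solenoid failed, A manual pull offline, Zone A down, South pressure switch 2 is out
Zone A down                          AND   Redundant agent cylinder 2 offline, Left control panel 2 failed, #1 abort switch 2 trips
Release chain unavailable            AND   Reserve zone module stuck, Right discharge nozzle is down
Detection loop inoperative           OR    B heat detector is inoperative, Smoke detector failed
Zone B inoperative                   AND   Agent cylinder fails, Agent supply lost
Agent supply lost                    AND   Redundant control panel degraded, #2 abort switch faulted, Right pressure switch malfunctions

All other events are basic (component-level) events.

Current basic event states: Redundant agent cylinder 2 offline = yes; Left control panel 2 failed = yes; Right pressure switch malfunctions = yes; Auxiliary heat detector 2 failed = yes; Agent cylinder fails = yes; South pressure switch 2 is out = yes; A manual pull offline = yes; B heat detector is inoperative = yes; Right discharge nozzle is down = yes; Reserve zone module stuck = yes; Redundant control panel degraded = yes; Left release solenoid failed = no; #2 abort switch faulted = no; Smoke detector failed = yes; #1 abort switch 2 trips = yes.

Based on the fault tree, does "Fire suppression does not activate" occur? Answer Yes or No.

Agent supply lost [AND]: Redundant control panel degraded=occurs, #2 abort switch faulted=not, Right pressure switch malfunctions=occurs → not all inputs occur → does not occur.
Zone B inoperative [AND]: Agent cylinder fails=occurs, Agent supply lost=not → not all inputs occur → does not occur.
Detection loop inoperative [OR]: B heat detector is inoperative=occurs, Smoke detector failed=occurs → at least one input occurs → occurs.
Release chain unavailable [AND]: Reserve zone module stuck=occurs, Right discharge nozzle is down=occurs → all inputs occur → occurs.
Zone A down [AND]: Redundant agent cylinder 2 offline=occurs, Left control panel 2 failed=occurs, #1 abort switch 2 trips=occurs → all inputs occur → occurs.
Manual path down [OR]: Left release solenoid failed=not, A manual pull offline=occurs, Zone A down=occurs, South pressure switch 2 is out=occurs → at least one input occurs → occurs.
Agent supply 2 inoperative [OR]: Detection loop inoperative=occurs, Release chain unavailable=occurs, Manual path down=occurs → at least one input occurs → occurs.
Fire suppression does not activate [AND]: Zone B inoperative=not, Agent supply 2 inoperative=occurs, Auxiliary heat detector 2 failed=occurs → not all inputs occur → does not occur.

No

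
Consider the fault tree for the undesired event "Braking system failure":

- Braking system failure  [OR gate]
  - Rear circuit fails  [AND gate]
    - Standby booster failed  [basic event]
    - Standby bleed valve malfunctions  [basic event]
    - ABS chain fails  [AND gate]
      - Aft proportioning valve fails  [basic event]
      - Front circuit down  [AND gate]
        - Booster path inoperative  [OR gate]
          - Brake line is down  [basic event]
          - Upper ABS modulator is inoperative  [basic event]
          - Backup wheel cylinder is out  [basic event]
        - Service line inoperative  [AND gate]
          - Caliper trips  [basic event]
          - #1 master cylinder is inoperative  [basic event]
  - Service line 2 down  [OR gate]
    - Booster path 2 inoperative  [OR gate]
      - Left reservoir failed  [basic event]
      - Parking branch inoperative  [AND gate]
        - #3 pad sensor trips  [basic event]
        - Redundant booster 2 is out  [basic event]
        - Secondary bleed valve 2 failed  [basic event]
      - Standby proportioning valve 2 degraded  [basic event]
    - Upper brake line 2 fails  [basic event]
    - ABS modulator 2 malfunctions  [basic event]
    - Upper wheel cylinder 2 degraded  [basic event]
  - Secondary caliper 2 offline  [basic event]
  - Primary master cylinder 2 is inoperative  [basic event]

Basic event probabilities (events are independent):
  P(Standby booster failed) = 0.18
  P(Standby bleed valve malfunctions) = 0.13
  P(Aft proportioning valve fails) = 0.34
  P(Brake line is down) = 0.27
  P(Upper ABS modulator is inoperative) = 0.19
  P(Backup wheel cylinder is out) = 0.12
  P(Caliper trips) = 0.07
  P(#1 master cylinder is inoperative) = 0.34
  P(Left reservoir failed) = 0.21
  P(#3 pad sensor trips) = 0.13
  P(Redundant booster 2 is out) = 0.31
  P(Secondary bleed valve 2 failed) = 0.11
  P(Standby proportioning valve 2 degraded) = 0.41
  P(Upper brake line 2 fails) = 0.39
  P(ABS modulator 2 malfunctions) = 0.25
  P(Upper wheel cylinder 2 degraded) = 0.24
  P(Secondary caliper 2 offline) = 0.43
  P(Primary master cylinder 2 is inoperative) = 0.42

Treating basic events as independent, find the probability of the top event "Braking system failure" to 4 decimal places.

0.9467

P(Booster path inoperative) [OR] = 1 − (1−0.27) × (1−0.19) × (1−0.12) = 0.479656
P(Service line inoperative) [AND] = 0.07 × 0.34 = 0.023800
P(Front circuit down) [AND] = 0.479656 × 0.023800 = 0.011416
P(ABS chain fails) [AND] = 0.34 × 0.011416 = 0.003881
P(Rear circuit fails) [AND] = 0.18 × 0.13 × 0.003881 = 0.000091
P(Parking branch inoperative) [AND] = 0.13 × 0.31 × 0.11 = 0.004433
P(Booster path 2 inoperative) [OR] = 1 − (1−0.21) × (1−0.004433) × (1−0.41) = 0.535966
P(Service line 2 down) [OR] = 1 − (1−0.535966) × (1−0.39) × (1−0.25) × (1−0.24) = 0.838655
P(Braking system failure) [OR] = 1 − (1−0.000091) × (1−0.838655) × (1−0.43) × (1−0.42) = 0.946664
Rounded to 4 decimal places: P(Braking system failure) ≈ 0.9467.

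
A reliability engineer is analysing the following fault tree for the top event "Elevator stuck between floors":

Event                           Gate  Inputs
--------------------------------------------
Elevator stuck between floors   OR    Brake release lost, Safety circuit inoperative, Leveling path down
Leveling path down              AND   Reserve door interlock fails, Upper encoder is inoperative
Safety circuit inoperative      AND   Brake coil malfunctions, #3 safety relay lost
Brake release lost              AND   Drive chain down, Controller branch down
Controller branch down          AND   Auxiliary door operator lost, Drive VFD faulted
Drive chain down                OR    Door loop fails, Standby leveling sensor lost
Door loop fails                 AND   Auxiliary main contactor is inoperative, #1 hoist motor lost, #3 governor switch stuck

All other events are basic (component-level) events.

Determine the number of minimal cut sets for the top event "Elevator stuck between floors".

4

Door loop fails [AND]: one cut set from each child combined → 1 × 1 × 1 = 1 cut set(s).
Drive chain down [OR]: union of children's cut sets → 2 cut set(s).
Controller branch down [AND]: one cut set from each child combined → 1 × 1 = 1 cut set(s).
Brake release lost [AND]: one cut set from each child combined → 2 × 1 = 2 cut set(s).
Safety circuit inoperative [AND]: one cut set from each child combined → 1 × 1 = 1 cut set(s).
Leveling path down [AND]: one cut set from each child combined → 1 × 1 = 1 cut set(s).
Elevator stuck between floors [OR]: union of children's cut sets → 4 cut set(s).
Minimal cut sets: {#1 hoist motor lost, #3 governor switch stuck, Auxiliary door operator lost, Auxiliary main contactor is inoperative, Drive VFD faulted}; {Auxiliary door operator lost, Drive VFD faulted, Standby leveling sensor lost}; {#3 safety relay lost, Brake coil malfunctions}; {Reserve door interlock fails, Upper encoder is inoperative}.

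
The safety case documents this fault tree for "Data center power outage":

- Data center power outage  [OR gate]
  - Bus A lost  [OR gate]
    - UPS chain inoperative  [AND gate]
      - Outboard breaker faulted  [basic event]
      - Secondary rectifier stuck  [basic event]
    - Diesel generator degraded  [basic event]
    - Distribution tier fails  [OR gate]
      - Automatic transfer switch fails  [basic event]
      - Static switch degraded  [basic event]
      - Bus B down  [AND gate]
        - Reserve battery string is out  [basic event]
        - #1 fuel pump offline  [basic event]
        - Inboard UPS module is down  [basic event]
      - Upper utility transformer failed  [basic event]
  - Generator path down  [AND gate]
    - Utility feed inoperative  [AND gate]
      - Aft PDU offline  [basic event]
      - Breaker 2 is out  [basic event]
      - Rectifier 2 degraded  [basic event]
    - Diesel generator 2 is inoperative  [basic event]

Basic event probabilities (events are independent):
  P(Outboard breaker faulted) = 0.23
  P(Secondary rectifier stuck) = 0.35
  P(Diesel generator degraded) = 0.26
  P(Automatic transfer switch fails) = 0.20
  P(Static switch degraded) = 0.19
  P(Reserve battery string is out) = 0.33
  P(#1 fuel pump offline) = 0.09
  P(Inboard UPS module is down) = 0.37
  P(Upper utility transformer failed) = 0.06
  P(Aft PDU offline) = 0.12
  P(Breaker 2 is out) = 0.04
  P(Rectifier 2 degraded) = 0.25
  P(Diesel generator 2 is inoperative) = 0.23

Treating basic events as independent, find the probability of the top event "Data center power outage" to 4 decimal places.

P(UPS chain inoperative) [AND] = 0.23 × 0.35 = 0.080500
P(Bus B down) [AND] = 0.33 × 0.09 × 0.37 = 0.010989
P(Distribution tier fails) [OR] = 1 − (1−0.20) × (1−0.19) × (1−0.010989) × (1−0.06) = 0.397574
P(Bus A lost) [OR] = 1 − (1−0.080500) × (1−0.26) × (1−0.397574) = 0.590091
P(Utility feed inoperative) [AND] = 0.12 × 0.04 × 0.25 = 0.001200
P(Generator path down) [AND] = 0.001200 × 0.23 = 0.000276
P(Data center power outage) [OR] = 1 − (1−0.590091) × (1−0.000276) = 0.590204
Rounded to 4 decimal places: P(Data center power outage) ≈ 0.5902.

0.5902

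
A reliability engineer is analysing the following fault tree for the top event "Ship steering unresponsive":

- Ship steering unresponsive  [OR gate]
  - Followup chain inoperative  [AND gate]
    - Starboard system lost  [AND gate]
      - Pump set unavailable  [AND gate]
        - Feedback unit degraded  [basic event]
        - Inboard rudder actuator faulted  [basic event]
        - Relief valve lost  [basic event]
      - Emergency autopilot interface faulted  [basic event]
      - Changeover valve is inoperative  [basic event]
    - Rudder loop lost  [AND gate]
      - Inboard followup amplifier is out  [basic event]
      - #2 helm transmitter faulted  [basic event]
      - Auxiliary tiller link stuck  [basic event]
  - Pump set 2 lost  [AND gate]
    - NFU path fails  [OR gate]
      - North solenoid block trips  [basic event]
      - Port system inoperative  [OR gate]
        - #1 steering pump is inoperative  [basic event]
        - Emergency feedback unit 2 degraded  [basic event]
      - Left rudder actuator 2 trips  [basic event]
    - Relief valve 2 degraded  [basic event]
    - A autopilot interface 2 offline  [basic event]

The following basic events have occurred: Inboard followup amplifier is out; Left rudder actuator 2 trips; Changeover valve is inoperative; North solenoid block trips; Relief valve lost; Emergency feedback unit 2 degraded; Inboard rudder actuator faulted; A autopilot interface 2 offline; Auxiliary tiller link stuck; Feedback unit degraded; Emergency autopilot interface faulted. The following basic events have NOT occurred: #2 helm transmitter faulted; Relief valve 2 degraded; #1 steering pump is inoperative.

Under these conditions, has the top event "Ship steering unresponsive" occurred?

Pump set unavailable [AND]: Feedback unit degraded=occurs, Inboard rudder actuator faulted=occurs, Relief valve lost=occurs → all inputs occur → occurs.
Starboard system lost [AND]: Pump set unavailable=occurs, Emergency autopilot interface faulted=occurs, Changeover valve is inoperative=occurs → all inputs occur → occurs.
Rudder loop lost [AND]: Inboard followup amplifier is out=occurs, #2 helm transmitter faulted=not, Auxiliary tiller link stuck=occurs → not all inputs occur → does not occur.
Followup chain inoperative [AND]: Starboard system lost=occurs, Rudder loop lost=not → not all inputs occur → does not occur.
Port system inoperative [OR]: #1 steering pump is inoperative=not, Emergency feedback unit 2 degraded=occurs → at least one input occurs → occurs.
NFU path fails [OR]: North solenoid block trips=occurs, Port system inoperative=occurs, Left rudder actuator 2 trips=occurs → at least one input occurs → occurs.
Pump set 2 lost [AND]: NFU path fails=occurs, Relief valve 2 degraded=not, A autopilot interface 2 offline=occurs → not all inputs occur → does not occur.
Ship steering unresponsive [OR]: Followup chain inoperative=not, Pump set 2 lost=not → no input occurs → does not occur.

No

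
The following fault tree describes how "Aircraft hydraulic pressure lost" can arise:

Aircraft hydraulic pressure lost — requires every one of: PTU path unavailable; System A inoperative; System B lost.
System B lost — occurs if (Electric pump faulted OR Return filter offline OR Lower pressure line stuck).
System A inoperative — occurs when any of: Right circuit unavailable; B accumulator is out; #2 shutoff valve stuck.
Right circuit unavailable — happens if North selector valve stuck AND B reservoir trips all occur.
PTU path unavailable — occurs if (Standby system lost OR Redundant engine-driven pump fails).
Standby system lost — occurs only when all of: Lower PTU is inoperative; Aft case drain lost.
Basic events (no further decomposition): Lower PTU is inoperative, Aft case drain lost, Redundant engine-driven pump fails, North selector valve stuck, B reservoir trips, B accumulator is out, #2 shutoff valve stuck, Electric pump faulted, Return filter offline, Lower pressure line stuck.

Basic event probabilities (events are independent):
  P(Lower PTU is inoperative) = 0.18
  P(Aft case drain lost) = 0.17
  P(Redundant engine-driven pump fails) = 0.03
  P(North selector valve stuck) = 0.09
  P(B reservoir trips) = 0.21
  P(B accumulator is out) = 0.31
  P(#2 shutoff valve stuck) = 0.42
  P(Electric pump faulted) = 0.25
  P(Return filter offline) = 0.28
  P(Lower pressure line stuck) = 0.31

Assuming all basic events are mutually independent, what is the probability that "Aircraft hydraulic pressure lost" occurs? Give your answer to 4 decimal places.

0.0227

P(Standby system lost) [AND] = 0.18 × 0.17 = 0.030600
P(PTU path unavailable) [OR] = 1 − (1−0.030600) × (1−0.03) = 0.059682
P(Right circuit unavailable) [AND] = 0.09 × 0.21 = 0.018900
P(System A inoperative) [OR] = 1 − (1−0.018900) × (1−0.31) × (1−0.42) = 0.607364
P(System B lost) [OR] = 1 − (1−0.25) × (1−0.28) × (1−0.31) = 0.627400
P(Aircraft hydraulic pressure lost) [AND] = 0.059682 × 0.607364 × 0.627400 = 0.022742
Rounded to 4 decimal places: P(Aircraft hydraulic pressure lost) ≈ 0.0227.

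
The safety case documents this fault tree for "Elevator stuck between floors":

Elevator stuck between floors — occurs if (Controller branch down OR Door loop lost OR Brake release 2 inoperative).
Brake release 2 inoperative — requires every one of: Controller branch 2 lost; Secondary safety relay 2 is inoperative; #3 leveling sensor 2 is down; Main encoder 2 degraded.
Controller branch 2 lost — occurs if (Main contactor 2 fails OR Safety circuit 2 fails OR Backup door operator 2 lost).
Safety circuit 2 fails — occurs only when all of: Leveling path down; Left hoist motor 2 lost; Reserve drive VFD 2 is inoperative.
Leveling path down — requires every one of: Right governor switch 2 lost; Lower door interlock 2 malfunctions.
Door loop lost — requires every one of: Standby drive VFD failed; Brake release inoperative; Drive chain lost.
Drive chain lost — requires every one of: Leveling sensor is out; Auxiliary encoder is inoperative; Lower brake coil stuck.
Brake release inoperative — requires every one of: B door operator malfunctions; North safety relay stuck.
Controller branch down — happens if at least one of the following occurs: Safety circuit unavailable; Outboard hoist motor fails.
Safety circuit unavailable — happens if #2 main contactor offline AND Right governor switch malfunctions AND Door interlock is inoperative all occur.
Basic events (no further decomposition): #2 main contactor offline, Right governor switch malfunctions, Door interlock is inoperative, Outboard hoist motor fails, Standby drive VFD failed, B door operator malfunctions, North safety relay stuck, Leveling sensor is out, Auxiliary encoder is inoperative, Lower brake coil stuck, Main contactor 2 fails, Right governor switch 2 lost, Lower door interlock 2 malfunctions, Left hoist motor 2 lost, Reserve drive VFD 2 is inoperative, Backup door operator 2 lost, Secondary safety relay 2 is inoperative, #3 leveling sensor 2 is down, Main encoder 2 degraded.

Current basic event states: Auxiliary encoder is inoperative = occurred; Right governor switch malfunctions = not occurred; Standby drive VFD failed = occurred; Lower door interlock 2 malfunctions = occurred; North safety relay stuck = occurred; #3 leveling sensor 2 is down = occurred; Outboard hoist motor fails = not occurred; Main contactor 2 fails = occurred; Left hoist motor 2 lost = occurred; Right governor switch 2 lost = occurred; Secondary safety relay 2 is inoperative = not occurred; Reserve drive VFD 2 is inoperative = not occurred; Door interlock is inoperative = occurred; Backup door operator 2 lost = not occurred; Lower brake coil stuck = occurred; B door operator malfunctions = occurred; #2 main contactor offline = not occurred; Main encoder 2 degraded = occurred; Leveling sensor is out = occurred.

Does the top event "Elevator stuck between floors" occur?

Yes

Safety circuit unavailable [AND]: #2 main contactor offline=not, Right governor switch malfunctions=not, Door interlock is inoperative=occurs → not all inputs occur → does not occur.
Controller branch down [OR]: Safety circuit unavailable=not, Outboard hoist motor fails=not → no input occurs → does not occur.
Brake release inoperative [AND]: B door operator malfunctions=occurs, North safety relay stuck=occurs → all inputs occur → occurs.
Drive chain lost [AND]: Leveling sensor is out=occurs, Auxiliary encoder is inoperative=occurs, Lower brake coil stuck=occurs → all inputs occur → occurs.
Door loop lost [AND]: Standby drive VFD failed=occurs, Brake release inoperative=occurs, Drive chain lost=occurs → all inputs occur → occurs.
Leveling path down [AND]: Right governor switch 2 lost=occurs, Lower door interlock 2 malfunctions=occurs → all inputs occur → occurs.
Safety circuit 2 fails [AND]: Leveling path down=occurs, Left hoist motor 2 lost=occurs, Reserve drive VFD 2 is inoperative=not → not all inputs occur → does not occur.
Controller branch 2 lost [OR]: Main contactor 2 fails=occurs, Safety circuit 2 fails=not, Backup door operator 2 lost=not → at least one input occurs → occurs.
Brake release 2 inoperative [AND]: Controller branch 2 lost=occurs, Secondary safety relay 2 is inoperative=not, #3 leveling sensor 2 is down=occurs, Main encoder 2 degraded=occurs → not all inputs occur → does not occur.
Elevator stuck between floors [OR]: Controller branch down=not, Door loop lost=occurs, Brake release 2 inoperative=not → at least one input occurs → occurs.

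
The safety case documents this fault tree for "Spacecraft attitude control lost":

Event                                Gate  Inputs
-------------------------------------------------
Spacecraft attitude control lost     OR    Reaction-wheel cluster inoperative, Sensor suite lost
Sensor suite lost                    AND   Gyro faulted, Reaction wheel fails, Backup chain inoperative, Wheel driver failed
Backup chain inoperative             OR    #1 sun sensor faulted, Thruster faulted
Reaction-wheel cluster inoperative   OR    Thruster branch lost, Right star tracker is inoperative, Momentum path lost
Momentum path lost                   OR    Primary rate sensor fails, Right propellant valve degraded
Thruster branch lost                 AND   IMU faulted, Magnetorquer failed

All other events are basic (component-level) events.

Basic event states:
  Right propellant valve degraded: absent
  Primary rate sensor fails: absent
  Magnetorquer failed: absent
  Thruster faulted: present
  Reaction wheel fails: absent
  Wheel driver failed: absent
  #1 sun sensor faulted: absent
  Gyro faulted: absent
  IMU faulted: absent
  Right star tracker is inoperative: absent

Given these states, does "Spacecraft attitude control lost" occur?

No

Thruster branch lost [AND]: IMU faulted=not, Magnetorquer failed=not → not all inputs occur → does not occur.
Momentum path lost [OR]: Primary rate sensor fails=not, Right propellant valve degraded=not → no input occurs → does not occur.
Reaction-wheel cluster inoperative [OR]: Thruster branch lost=not, Right star tracker is inoperative=not, Momentum path lost=not → no input occurs → does not occur.
Backup chain inoperative [OR]: #1 sun sensor faulted=not, Thruster faulted=occurs → at least one input occurs → occurs.
Sensor suite lost [AND]: Gyro faulted=not, Reaction wheel fails=not, Backup chain inoperative=occurs, Wheel driver failed=not → not all inputs occur → does not occur.
Spacecraft attitude control lost [OR]: Reaction-wheel cluster inoperative=not, Sensor suite lost=not → no input occurs → does not occur.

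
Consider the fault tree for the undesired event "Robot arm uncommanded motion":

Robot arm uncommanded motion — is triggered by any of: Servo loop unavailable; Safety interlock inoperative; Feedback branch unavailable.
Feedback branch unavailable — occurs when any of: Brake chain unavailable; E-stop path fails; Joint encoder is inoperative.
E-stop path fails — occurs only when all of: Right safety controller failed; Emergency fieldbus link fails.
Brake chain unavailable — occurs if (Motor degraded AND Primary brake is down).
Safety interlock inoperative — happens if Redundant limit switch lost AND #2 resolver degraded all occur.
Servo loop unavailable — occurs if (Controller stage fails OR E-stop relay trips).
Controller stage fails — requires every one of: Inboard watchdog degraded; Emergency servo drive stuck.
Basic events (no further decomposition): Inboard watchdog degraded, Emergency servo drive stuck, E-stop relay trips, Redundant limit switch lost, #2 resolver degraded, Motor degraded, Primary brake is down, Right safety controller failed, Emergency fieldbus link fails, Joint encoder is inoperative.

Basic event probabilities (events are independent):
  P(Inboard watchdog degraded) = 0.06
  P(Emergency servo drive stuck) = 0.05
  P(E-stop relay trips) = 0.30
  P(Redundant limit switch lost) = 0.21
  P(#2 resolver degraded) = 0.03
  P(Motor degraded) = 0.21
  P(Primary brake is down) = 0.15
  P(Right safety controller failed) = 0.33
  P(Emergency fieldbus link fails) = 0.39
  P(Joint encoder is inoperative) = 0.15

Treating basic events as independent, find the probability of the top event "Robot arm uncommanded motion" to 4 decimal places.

0.5026

P(Controller stage fails) [AND] = 0.06 × 0.05 = 0.003000
P(Servo loop unavailable) [OR] = 1 − (1−0.003000) × (1−0.30) = 0.302100
P(Safety interlock inoperative) [AND] = 0.21 × 0.03 = 0.006300
P(Brake chain unavailable) [AND] = 0.21 × 0.15 = 0.031500
P(E-stop path fails) [AND] = 0.33 × 0.39 = 0.128700
P(Feedback branch unavailable) [OR] = 1 − (1−0.031500) × (1−0.128700) × (1−0.15) = 0.282724
P(Robot arm uncommanded motion) [OR] = 1 − (1−0.302100) × (1−0.006300) × (1−0.282724) = 0.502567
Rounded to 4 decimal places: P(Robot arm uncommanded motion) ≈ 0.5026.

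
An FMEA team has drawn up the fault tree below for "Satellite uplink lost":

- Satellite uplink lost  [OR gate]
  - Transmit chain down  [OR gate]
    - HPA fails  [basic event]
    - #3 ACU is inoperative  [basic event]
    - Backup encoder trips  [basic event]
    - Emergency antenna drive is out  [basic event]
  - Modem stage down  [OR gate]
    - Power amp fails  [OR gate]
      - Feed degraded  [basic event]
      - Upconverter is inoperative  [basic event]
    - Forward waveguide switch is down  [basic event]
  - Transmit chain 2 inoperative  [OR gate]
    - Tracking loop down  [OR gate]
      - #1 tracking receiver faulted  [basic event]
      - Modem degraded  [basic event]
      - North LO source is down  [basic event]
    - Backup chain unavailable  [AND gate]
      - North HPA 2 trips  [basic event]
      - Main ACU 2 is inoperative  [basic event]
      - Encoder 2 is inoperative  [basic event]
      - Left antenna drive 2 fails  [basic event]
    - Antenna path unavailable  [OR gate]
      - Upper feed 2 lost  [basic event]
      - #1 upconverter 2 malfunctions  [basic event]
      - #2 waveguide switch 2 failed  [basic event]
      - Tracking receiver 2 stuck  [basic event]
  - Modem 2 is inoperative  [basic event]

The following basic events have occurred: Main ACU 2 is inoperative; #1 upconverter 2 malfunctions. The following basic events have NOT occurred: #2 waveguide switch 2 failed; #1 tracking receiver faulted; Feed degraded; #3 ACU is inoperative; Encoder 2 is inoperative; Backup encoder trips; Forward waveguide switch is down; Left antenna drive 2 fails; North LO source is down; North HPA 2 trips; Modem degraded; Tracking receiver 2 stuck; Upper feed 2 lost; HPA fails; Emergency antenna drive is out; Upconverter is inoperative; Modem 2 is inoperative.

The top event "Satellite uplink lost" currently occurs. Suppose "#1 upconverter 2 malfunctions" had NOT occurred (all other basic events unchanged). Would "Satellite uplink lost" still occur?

No

Counterfactual: set "#1 upconverter 2 malfunctions" to not occurred.
Transmit chain down [OR]: HPA fails=not, #3 ACU is inoperative=not, Backup encoder trips=not, Emergency antenna drive is out=not → no input occurs → does not occur.
Power amp fails [OR]: Feed degraded=not, Upconverter is inoperative=not → no input occurs → does not occur.
Modem stage down [OR]: Power amp fails=not, Forward waveguide switch is down=not → no input occurs → does not occur.
Tracking loop down [OR]: #1 tracking receiver faulted=not, Modem degraded=not, North LO source is down=not → no input occurs → does not occur.
Backup chain unavailable [AND]: North HPA 2 trips=not, Main ACU 2 is inoperative=occurs, Encoder 2 is inoperative=not, Left antenna drive 2 fails=not → not all inputs occur → does not occur.
Antenna path unavailable [OR]: Upper feed 2 lost=not, #1 upconverter 2 malfunctions=not, #2 waveguide switch 2 failed=not, Tracking receiver 2 stuck=not → no input occurs → does not occur.
Transmit chain 2 inoperative [OR]: Tracking loop down=not, Backup chain unavailable=not, Antenna path unavailable=not → no input occurs → does not occur.
Satellite uplink lost [OR]: Transmit chain down=not, Modem stage down=not, Transmit chain 2 inoperative=not, Modem 2 is inoperative=not → no input occurs → does not occur.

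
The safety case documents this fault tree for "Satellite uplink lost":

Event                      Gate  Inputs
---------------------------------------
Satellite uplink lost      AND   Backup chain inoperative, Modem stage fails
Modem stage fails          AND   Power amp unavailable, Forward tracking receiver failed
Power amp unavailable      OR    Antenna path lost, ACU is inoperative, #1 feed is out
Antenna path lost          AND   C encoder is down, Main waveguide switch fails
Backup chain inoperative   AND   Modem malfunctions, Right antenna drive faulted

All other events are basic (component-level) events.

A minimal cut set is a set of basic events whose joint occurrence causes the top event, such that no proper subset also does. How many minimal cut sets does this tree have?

Backup chain inoperative [AND]: one cut set from each child combined → 1 × 1 = 1 cut set(s).
Antenna path lost [AND]: one cut set from each child combined → 1 × 1 = 1 cut set(s).
Power amp unavailable [OR]: union of children's cut sets → 3 cut set(s).
Modem stage fails [AND]: one cut set from each child combined → 3 × 1 = 3 cut set(s).
Satellite uplink lost [AND]: one cut set from each child combined → 1 × 3 = 3 cut set(s).
Minimal cut sets: {C encoder is down, Forward tracking receiver failed, Main waveguide switch fails, Modem malfunctions, Right antenna drive faulted}; {ACU is inoperative, Forward tracking receiver failed, Modem malfunctions, Right antenna drive faulted}; {#1 feed is out, Forward tracking receiver failed, Modem malfunctions, Right antenna drive faulted}.

3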